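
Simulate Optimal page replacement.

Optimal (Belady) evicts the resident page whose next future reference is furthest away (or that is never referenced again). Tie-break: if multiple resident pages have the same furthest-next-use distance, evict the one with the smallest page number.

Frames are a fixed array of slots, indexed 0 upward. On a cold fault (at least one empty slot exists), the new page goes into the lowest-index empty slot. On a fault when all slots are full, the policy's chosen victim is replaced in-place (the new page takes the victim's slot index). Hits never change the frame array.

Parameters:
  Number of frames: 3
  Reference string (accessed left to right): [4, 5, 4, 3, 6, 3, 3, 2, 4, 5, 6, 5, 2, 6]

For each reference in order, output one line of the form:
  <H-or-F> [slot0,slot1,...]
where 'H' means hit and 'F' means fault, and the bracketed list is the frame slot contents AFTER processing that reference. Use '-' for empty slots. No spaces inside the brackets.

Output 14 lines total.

F [4,-,-]
F [4,5,-]
H [4,5,-]
F [4,5,3]
F [4,6,3]
H [4,6,3]
H [4,6,3]
F [4,6,2]
H [4,6,2]
F [5,6,2]
H [5,6,2]
H [5,6,2]
H [5,6,2]
H [5,6,2]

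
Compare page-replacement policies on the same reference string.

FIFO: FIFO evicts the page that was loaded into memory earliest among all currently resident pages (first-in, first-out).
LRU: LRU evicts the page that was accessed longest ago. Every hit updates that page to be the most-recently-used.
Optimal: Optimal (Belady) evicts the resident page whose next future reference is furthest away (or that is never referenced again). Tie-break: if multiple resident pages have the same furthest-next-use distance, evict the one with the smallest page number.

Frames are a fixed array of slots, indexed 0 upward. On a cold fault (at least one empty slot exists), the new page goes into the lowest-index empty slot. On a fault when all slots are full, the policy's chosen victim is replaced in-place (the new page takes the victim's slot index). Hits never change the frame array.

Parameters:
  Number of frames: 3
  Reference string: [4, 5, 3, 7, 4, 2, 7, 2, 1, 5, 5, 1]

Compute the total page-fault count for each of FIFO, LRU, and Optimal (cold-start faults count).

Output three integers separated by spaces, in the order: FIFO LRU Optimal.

Answer: 8 8 6

Derivation:
--- FIFO ---
  step 0: ref 4 -> FAULT, frames=[4,-,-] (faults so far: 1)
  step 1: ref 5 -> FAULT, frames=[4,5,-] (faults so far: 2)
  step 2: ref 3 -> FAULT, frames=[4,5,3] (faults so far: 3)
  step 3: ref 7 -> FAULT, evict 4, frames=[7,5,3] (faults so far: 4)
  step 4: ref 4 -> FAULT, evict 5, frames=[7,4,3] (faults so far: 5)
  step 5: ref 2 -> FAULT, evict 3, frames=[7,4,2] (faults so far: 6)
  step 6: ref 7 -> HIT, frames=[7,4,2] (faults so far: 6)
  step 7: ref 2 -> HIT, frames=[7,4,2] (faults so far: 6)
  step 8: ref 1 -> FAULT, evict 7, frames=[1,4,2] (faults so far: 7)
  step 9: ref 5 -> FAULT, evict 4, frames=[1,5,2] (faults so far: 8)
  step 10: ref 5 -> HIT, frames=[1,5,2] (faults so far: 8)
  step 11: ref 1 -> HIT, frames=[1,5,2] (faults so far: 8)
  FIFO total faults: 8
--- LRU ---
  step 0: ref 4 -> FAULT, frames=[4,-,-] (faults so far: 1)
  step 1: ref 5 -> FAULT, frames=[4,5,-] (faults so far: 2)
  step 2: ref 3 -> FAULT, frames=[4,5,3] (faults so far: 3)
  step 3: ref 7 -> FAULT, evict 4, frames=[7,5,3] (faults so far: 4)
  step 4: ref 4 -> FAULT, evict 5, frames=[7,4,3] (faults so far: 5)
  step 5: ref 2 -> FAULT, evict 3, frames=[7,4,2] (faults so far: 6)
  step 6: ref 7 -> HIT, frames=[7,4,2] (faults so far: 6)
  step 7: ref 2 -> HIT, frames=[7,4,2] (faults so far: 6)
  step 8: ref 1 -> FAULT, evict 4, frames=[7,1,2] (faults so far: 7)
  step 9: ref 5 -> FAULT, evict 7, frames=[5,1,2] (faults so far: 8)
  step 10: ref 5 -> HIT, frames=[5,1,2] (faults so far: 8)
  step 11: ref 1 -> HIT, frames=[5,1,2] (faults so far: 8)
  LRU total faults: 8
--- Optimal ---
  step 0: ref 4 -> FAULT, frames=[4,-,-] (faults so far: 1)
  step 1: ref 5 -> FAULT, frames=[4,5,-] (faults so far: 2)
  step 2: ref 3 -> FAULT, frames=[4,5,3] (faults so far: 3)
  step 3: ref 7 -> FAULT, evict 3, frames=[4,5,7] (faults so far: 4)
  step 4: ref 4 -> HIT, frames=[4,5,7] (faults so far: 4)
  step 5: ref 2 -> FAULT, evict 4, frames=[2,5,7] (faults so far: 5)
  step 6: ref 7 -> HIT, frames=[2,5,7] (faults so far: 5)
  step 7: ref 2 -> HIT, frames=[2,5,7] (faults so far: 5)
  step 8: ref 1 -> FAULT, evict 2, frames=[1,5,7] (faults so far: 6)
  step 9: ref 5 -> HIT, frames=[1,5,7] (faults so far: 6)
  step 10: ref 5 -> HIT, frames=[1,5,7] (faults so far: 6)
  step 11: ref 1 -> HIT, frames=[1,5,7] (faults so far: 6)
  Optimal total faults: 6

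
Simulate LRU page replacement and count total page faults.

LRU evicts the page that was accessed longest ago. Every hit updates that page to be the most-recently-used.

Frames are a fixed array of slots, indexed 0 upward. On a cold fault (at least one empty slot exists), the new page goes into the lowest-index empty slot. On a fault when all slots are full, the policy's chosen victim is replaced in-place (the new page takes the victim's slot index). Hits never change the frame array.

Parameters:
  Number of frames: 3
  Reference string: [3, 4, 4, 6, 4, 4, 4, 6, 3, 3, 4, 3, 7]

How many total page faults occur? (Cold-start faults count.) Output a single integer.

Answer: 4

Derivation:
Step 0: ref 3 → FAULT, frames=[3,-,-]
Step 1: ref 4 → FAULT, frames=[3,4,-]
Step 2: ref 4 → HIT, frames=[3,4,-]
Step 3: ref 6 → FAULT, frames=[3,4,6]
Step 4: ref 4 → HIT, frames=[3,4,6]
Step 5: ref 4 → HIT, frames=[3,4,6]
Step 6: ref 4 → HIT, frames=[3,4,6]
Step 7: ref 6 → HIT, frames=[3,4,6]
Step 8: ref 3 → HIT, frames=[3,4,6]
Step 9: ref 3 → HIT, frames=[3,4,6]
Step 10: ref 4 → HIT, frames=[3,4,6]
Step 11: ref 3 → HIT, frames=[3,4,6]
Step 12: ref 7 → FAULT (evict 6), frames=[3,4,7]
Total faults: 4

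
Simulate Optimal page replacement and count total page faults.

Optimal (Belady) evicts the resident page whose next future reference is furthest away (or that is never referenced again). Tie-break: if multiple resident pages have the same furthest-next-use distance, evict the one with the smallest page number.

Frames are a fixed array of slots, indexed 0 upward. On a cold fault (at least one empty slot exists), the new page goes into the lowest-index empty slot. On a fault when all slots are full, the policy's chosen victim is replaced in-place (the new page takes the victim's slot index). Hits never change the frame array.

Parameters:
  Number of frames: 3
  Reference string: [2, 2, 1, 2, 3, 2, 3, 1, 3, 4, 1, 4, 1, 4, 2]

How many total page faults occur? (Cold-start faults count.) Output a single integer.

Step 0: ref 2 → FAULT, frames=[2,-,-]
Step 1: ref 2 → HIT, frames=[2,-,-]
Step 2: ref 1 → FAULT, frames=[2,1,-]
Step 3: ref 2 → HIT, frames=[2,1,-]
Step 4: ref 3 → FAULT, frames=[2,1,3]
Step 5: ref 2 → HIT, frames=[2,1,3]
Step 6: ref 3 → HIT, frames=[2,1,3]
Step 7: ref 1 → HIT, frames=[2,1,3]
Step 8: ref 3 → HIT, frames=[2,1,3]
Step 9: ref 4 → FAULT (evict 3), frames=[2,1,4]
Step 10: ref 1 → HIT, frames=[2,1,4]
Step 11: ref 4 → HIT, frames=[2,1,4]
Step 12: ref 1 → HIT, frames=[2,1,4]
Step 13: ref 4 → HIT, frames=[2,1,4]
Step 14: ref 2 → HIT, frames=[2,1,4]
Total faults: 4

Answer: 4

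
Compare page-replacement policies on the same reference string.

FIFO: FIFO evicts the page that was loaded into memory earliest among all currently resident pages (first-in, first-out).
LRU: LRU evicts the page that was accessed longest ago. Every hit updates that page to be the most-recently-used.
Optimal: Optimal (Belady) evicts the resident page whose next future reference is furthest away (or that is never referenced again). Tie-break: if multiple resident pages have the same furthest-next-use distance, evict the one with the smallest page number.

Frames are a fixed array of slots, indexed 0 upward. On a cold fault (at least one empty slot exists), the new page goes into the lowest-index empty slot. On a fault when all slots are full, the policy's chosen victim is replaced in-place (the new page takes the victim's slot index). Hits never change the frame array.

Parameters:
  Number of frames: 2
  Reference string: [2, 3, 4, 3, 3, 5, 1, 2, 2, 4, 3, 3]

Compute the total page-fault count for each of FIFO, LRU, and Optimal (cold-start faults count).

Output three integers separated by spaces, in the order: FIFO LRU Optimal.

Answer: 8 8 7

Derivation:
--- FIFO ---
  step 0: ref 2 -> FAULT, frames=[2,-] (faults so far: 1)
  step 1: ref 3 -> FAULT, frames=[2,3] (faults so far: 2)
  step 2: ref 4 -> FAULT, evict 2, frames=[4,3] (faults so far: 3)
  step 3: ref 3 -> HIT, frames=[4,3] (faults so far: 3)
  step 4: ref 3 -> HIT, frames=[4,3] (faults so far: 3)
  step 5: ref 5 -> FAULT, evict 3, frames=[4,5] (faults so far: 4)
  step 6: ref 1 -> FAULT, evict 4, frames=[1,5] (faults so far: 5)
  step 7: ref 2 -> FAULT, evict 5, frames=[1,2] (faults so far: 6)
  step 8: ref 2 -> HIT, frames=[1,2] (faults so far: 6)
  step 9: ref 4 -> FAULT, evict 1, frames=[4,2] (faults so far: 7)
  step 10: ref 3 -> FAULT, evict 2, frames=[4,3] (faults so far: 8)
  step 11: ref 3 -> HIT, frames=[4,3] (faults so far: 8)
  FIFO total faults: 8
--- LRU ---
  step 0: ref 2 -> FAULT, frames=[2,-] (faults so far: 1)
  step 1: ref 3 -> FAULT, frames=[2,3] (faults so far: 2)
  step 2: ref 4 -> FAULT, evict 2, frames=[4,3] (faults so far: 3)
  step 3: ref 3 -> HIT, frames=[4,3] (faults so far: 3)
  step 4: ref 3 -> HIT, frames=[4,3] (faults so far: 3)
  step 5: ref 5 -> FAULT, evict 4, frames=[5,3] (faults so far: 4)
  step 6: ref 1 -> FAULT, evict 3, frames=[5,1] (faults so far: 5)
  step 7: ref 2 -> FAULT, evict 5, frames=[2,1] (faults so far: 6)
  step 8: ref 2 -> HIT, frames=[2,1] (faults so far: 6)
  step 9: ref 4 -> FAULT, evict 1, frames=[2,4] (faults so far: 7)
  step 10: ref 3 -> FAULT, evict 2, frames=[3,4] (faults so far: 8)
  step 11: ref 3 -> HIT, frames=[3,4] (faults so far: 8)
  LRU total faults: 8
--- Optimal ---
  step 0: ref 2 -> FAULT, frames=[2,-] (faults so far: 1)
  step 1: ref 3 -> FAULT, frames=[2,3] (faults so far: 2)
  step 2: ref 4 -> FAULT, evict 2, frames=[4,3] (faults so far: 3)
  step 3: ref 3 -> HIT, frames=[4,3] (faults so far: 3)
  step 4: ref 3 -> HIT, frames=[4,3] (faults so far: 3)
  step 5: ref 5 -> FAULT, evict 3, frames=[4,5] (faults so far: 4)
  step 6: ref 1 -> FAULT, evict 5, frames=[4,1] (faults so far: 5)
  step 7: ref 2 -> FAULT, evict 1, frames=[4,2] (faults so far: 6)
  step 8: ref 2 -> HIT, frames=[4,2] (faults so far: 6)
  step 9: ref 4 -> HIT, frames=[4,2] (faults so far: 6)
  step 10: ref 3 -> FAULT, evict 2, frames=[4,3] (faults so far: 7)
  step 11: ref 3 -> HIT, frames=[4,3] (faults so far: 7)
  Optimal total faults: 7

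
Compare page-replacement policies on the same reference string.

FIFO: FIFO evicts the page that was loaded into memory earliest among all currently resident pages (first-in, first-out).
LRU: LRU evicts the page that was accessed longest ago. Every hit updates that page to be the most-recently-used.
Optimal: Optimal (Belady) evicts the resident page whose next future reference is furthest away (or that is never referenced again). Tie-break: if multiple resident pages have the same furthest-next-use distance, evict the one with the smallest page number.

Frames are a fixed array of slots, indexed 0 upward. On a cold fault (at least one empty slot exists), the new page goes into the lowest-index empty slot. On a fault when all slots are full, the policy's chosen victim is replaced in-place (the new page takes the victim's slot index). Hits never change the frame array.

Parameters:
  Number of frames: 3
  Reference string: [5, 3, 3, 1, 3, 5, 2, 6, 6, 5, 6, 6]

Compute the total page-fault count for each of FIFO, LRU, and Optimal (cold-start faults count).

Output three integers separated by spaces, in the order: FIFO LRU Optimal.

Answer: 6 5 5

Derivation:
--- FIFO ---
  step 0: ref 5 -> FAULT, frames=[5,-,-] (faults so far: 1)
  step 1: ref 3 -> FAULT, frames=[5,3,-] (faults so far: 2)
  step 2: ref 3 -> HIT, frames=[5,3,-] (faults so far: 2)
  step 3: ref 1 -> FAULT, frames=[5,3,1] (faults so far: 3)
  step 4: ref 3 -> HIT, frames=[5,3,1] (faults so far: 3)
  step 5: ref 5 -> HIT, frames=[5,3,1] (faults so far: 3)
  step 6: ref 2 -> FAULT, evict 5, frames=[2,3,1] (faults so far: 4)
  step 7: ref 6 -> FAULT, evict 3, frames=[2,6,1] (faults so far: 5)
  step 8: ref 6 -> HIT, frames=[2,6,1] (faults so far: 5)
  step 9: ref 5 -> FAULT, evict 1, frames=[2,6,5] (faults so far: 6)
  step 10: ref 6 -> HIT, frames=[2,6,5] (faults so far: 6)
  step 11: ref 6 -> HIT, frames=[2,6,5] (faults so far: 6)
  FIFO total faults: 6
--- LRU ---
  step 0: ref 5 -> FAULT, frames=[5,-,-] (faults so far: 1)
  step 1: ref 3 -> FAULT, frames=[5,3,-] (faults so far: 2)
  step 2: ref 3 -> HIT, frames=[5,3,-] (faults so far: 2)
  step 3: ref 1 -> FAULT, frames=[5,3,1] (faults so far: 3)
  step 4: ref 3 -> HIT, frames=[5,3,1] (faults so far: 3)
  step 5: ref 5 -> HIT, frames=[5,3,1] (faults so far: 3)
  step 6: ref 2 -> FAULT, evict 1, frames=[5,3,2] (faults so far: 4)
  step 7: ref 6 -> FAULT, evict 3, frames=[5,6,2] (faults so far: 5)
  step 8: ref 6 -> HIT, frames=[5,6,2] (faults so far: 5)
  step 9: ref 5 -> HIT, frames=[5,6,2] (faults so far: 5)
  step 10: ref 6 -> HIT, frames=[5,6,2] (faults so far: 5)
  step 11: ref 6 -> HIT, frames=[5,6,2] (faults so far: 5)
  LRU total faults: 5
--- Optimal ---
  step 0: ref 5 -> FAULT, frames=[5,-,-] (faults so far: 1)
  step 1: ref 3 -> FAULT, frames=[5,3,-] (faults so far: 2)
  step 2: ref 3 -> HIT, frames=[5,3,-] (faults so far: 2)
  step 3: ref 1 -> FAULT, frames=[5,3,1] (faults so far: 3)
  step 4: ref 3 -> HIT, frames=[5,3,1] (faults so far: 3)
  step 5: ref 5 -> HIT, frames=[5,3,1] (faults so far: 3)
  step 6: ref 2 -> FAULT, evict 1, frames=[5,3,2] (faults so far: 4)
  step 7: ref 6 -> FAULT, evict 2, frames=[5,3,6] (faults so far: 5)
  step 8: ref 6 -> HIT, frames=[5,3,6] (faults so far: 5)
  step 9: ref 5 -> HIT, frames=[5,3,6] (faults so far: 5)
  step 10: ref 6 -> HIT, frames=[5,3,6] (faults so far: 5)
  step 11: ref 6 -> HIT, frames=[5,3,6] (faults so far: 5)
  Optimal total faults: 5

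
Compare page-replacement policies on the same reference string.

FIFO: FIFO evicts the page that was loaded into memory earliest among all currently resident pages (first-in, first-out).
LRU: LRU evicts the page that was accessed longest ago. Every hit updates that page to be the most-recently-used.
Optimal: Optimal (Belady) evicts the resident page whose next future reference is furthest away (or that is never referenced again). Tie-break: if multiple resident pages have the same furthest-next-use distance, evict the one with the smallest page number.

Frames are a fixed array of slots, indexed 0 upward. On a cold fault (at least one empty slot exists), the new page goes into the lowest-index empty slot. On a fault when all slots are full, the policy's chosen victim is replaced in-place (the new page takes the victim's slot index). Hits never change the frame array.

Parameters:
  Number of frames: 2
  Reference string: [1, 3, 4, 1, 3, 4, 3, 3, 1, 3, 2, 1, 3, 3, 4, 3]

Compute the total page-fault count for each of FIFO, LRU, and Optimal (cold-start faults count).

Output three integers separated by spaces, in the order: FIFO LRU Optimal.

Answer: 12 11 8

Derivation:
--- FIFO ---
  step 0: ref 1 -> FAULT, frames=[1,-] (faults so far: 1)
  step 1: ref 3 -> FAULT, frames=[1,3] (faults so far: 2)
  step 2: ref 4 -> FAULT, evict 1, frames=[4,3] (faults so far: 3)
  step 3: ref 1 -> FAULT, evict 3, frames=[4,1] (faults so far: 4)
  step 4: ref 3 -> FAULT, evict 4, frames=[3,1] (faults so far: 5)
  step 5: ref 4 -> FAULT, evict 1, frames=[3,4] (faults so far: 6)
  step 6: ref 3 -> HIT, frames=[3,4] (faults so far: 6)
  step 7: ref 3 -> HIT, frames=[3,4] (faults so far: 6)
  step 8: ref 1 -> FAULT, evict 3, frames=[1,4] (faults so far: 7)
  step 9: ref 3 -> FAULT, evict 4, frames=[1,3] (faults so far: 8)
  step 10: ref 2 -> FAULT, evict 1, frames=[2,3] (faults so far: 9)
  step 11: ref 1 -> FAULT, evict 3, frames=[2,1] (faults so far: 10)
  step 12: ref 3 -> FAULT, evict 2, frames=[3,1] (faults so far: 11)
  step 13: ref 3 -> HIT, frames=[3,1] (faults so far: 11)
  step 14: ref 4 -> FAULT, evict 1, frames=[3,4] (faults so far: 12)
  step 15: ref 3 -> HIT, frames=[3,4] (faults so far: 12)
  FIFO total faults: 12
--- LRU ---
  step 0: ref 1 -> FAULT, frames=[1,-] (faults so far: 1)
  step 1: ref 3 -> FAULT, frames=[1,3] (faults so far: 2)
  step 2: ref 4 -> FAULT, evict 1, frames=[4,3] (faults so far: 3)
  step 3: ref 1 -> FAULT, evict 3, frames=[4,1] (faults so far: 4)
  step 4: ref 3 -> FAULT, evict 4, frames=[3,1] (faults so far: 5)
  step 5: ref 4 -> FAULT, evict 1, frames=[3,4] (faults so far: 6)
  step 6: ref 3 -> HIT, frames=[3,4] (faults so far: 6)
  step 7: ref 3 -> HIT, frames=[3,4] (faults so far: 6)
  step 8: ref 1 -> FAULT, evict 4, frames=[3,1] (faults so far: 7)
  step 9: ref 3 -> HIT, frames=[3,1] (faults so far: 7)
  step 10: ref 2 -> FAULT, evict 1, frames=[3,2] (faults so far: 8)
  step 11: ref 1 -> FAULT, evict 3, frames=[1,2] (faults so far: 9)
  step 12: ref 3 -> FAULT, evict 2, frames=[1,3] (faults so far: 10)
  step 13: ref 3 -> HIT, frames=[1,3] (faults so far: 10)
  step 14: ref 4 -> FAULT, evict 1, frames=[4,3] (faults so far: 11)
  step 15: ref 3 -> HIT, frames=[4,3] (faults so far: 11)
  LRU total faults: 11
--- Optimal ---
  step 0: ref 1 -> FAULT, frames=[1,-] (faults so far: 1)
  step 1: ref 3 -> FAULT, frames=[1,3] (faults so far: 2)
  step 2: ref 4 -> FAULT, evict 3, frames=[1,4] (faults so far: 3)
  step 3: ref 1 -> HIT, frames=[1,4] (faults so far: 3)
  step 4: ref 3 -> FAULT, evict 1, frames=[3,4] (faults so far: 4)
  step 5: ref 4 -> HIT, frames=[3,4] (faults so far: 4)
  step 6: ref 3 -> HIT, frames=[3,4] (faults so far: 4)
  step 7: ref 3 -> HIT, frames=[3,4] (faults so far: 4)
  step 8: ref 1 -> FAULT, evict 4, frames=[3,1] (faults so far: 5)
  step 9: ref 3 -> HIT, frames=[3,1] (faults so far: 5)
  step 10: ref 2 -> FAULT, evict 3, frames=[2,1] (faults so far: 6)
  step 11: ref 1 -> HIT, frames=[2,1] (faults so far: 6)
  step 12: ref 3 -> FAULT, evict 1, frames=[2,3] (faults so far: 7)
  step 13: ref 3 -> HIT, frames=[2,3] (faults so far: 7)
  step 14: ref 4 -> FAULT, evict 2, frames=[4,3] (faults so far: 8)
  step 15: ref 3 -> HIT, frames=[4,3] (faults so far: 8)
  Optimal total faults: 8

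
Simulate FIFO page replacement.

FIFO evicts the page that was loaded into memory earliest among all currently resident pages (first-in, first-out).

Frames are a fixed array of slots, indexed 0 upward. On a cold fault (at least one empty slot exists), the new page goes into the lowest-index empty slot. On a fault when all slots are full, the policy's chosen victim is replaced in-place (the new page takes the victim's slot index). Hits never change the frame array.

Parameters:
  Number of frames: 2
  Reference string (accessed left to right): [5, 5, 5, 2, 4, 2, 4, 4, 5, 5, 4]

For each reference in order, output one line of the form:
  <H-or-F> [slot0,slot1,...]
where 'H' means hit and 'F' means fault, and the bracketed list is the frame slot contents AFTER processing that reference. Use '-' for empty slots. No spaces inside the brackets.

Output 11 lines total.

F [5,-]
H [5,-]
H [5,-]
F [5,2]
F [4,2]
H [4,2]
H [4,2]
H [4,2]
F [4,5]
H [4,5]
H [4,5]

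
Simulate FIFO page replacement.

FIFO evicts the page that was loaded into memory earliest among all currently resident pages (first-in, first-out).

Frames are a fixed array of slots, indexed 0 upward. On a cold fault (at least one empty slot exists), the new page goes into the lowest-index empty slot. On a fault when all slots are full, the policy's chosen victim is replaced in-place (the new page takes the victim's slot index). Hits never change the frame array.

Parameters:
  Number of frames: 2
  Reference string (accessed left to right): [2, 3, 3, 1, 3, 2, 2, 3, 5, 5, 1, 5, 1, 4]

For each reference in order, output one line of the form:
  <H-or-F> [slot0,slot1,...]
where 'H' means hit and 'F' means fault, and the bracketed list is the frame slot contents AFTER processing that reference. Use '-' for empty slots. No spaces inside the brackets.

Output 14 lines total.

F [2,-]
F [2,3]
H [2,3]
F [1,3]
H [1,3]
F [1,2]
H [1,2]
F [3,2]
F [3,5]
H [3,5]
F [1,5]
H [1,5]
H [1,5]
F [1,4]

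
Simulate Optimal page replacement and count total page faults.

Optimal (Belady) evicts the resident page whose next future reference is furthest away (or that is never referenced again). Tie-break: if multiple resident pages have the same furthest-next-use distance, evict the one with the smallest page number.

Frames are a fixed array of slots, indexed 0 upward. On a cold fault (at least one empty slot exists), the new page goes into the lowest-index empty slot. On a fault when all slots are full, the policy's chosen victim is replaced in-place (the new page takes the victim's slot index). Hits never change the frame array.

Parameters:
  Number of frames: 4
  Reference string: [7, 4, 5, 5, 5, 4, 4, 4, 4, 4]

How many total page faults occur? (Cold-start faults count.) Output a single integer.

Answer: 3

Derivation:
Step 0: ref 7 → FAULT, frames=[7,-,-,-]
Step 1: ref 4 → FAULT, frames=[7,4,-,-]
Step 2: ref 5 → FAULT, frames=[7,4,5,-]
Step 3: ref 5 → HIT, frames=[7,4,5,-]
Step 4: ref 5 → HIT, frames=[7,4,5,-]
Step 5: ref 4 → HIT, frames=[7,4,5,-]
Step 6: ref 4 → HIT, frames=[7,4,5,-]
Step 7: ref 4 → HIT, frames=[7,4,5,-]
Step 8: ref 4 → HIT, frames=[7,4,5,-]
Step 9: ref 4 → HIT, frames=[7,4,5,-]
Total faults: 3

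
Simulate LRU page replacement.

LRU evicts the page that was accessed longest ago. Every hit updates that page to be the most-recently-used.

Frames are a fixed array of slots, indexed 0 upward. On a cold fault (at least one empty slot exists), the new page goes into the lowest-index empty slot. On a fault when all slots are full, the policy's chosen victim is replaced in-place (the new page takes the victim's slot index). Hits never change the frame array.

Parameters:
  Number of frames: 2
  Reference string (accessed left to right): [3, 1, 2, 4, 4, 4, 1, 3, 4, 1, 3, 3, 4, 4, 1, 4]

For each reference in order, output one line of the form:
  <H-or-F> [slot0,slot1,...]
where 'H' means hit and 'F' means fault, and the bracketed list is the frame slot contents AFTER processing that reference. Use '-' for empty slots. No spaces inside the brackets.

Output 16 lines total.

F [3,-]
F [3,1]
F [2,1]
F [2,4]
H [2,4]
H [2,4]
F [1,4]
F [1,3]
F [4,3]
F [4,1]
F [3,1]
H [3,1]
F [3,4]
H [3,4]
F [1,4]
H [1,4]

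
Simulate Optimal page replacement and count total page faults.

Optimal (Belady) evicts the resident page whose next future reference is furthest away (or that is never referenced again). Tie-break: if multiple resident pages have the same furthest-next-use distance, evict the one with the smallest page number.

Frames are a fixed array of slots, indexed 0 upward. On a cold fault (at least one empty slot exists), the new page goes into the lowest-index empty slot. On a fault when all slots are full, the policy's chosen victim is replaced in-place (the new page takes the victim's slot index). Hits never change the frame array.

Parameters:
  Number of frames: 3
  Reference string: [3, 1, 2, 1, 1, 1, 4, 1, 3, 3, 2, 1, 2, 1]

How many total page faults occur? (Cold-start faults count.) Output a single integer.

Step 0: ref 3 → FAULT, frames=[3,-,-]
Step 1: ref 1 → FAULT, frames=[3,1,-]
Step 2: ref 2 → FAULT, frames=[3,1,2]
Step 3: ref 1 → HIT, frames=[3,1,2]
Step 4: ref 1 → HIT, frames=[3,1,2]
Step 5: ref 1 → HIT, frames=[3,1,2]
Step 6: ref 4 → FAULT (evict 2), frames=[3,1,4]
Step 7: ref 1 → HIT, frames=[3,1,4]
Step 8: ref 3 → HIT, frames=[3,1,4]
Step 9: ref 3 → HIT, frames=[3,1,4]
Step 10: ref 2 → FAULT (evict 3), frames=[2,1,4]
Step 11: ref 1 → HIT, frames=[2,1,4]
Step 12: ref 2 → HIT, frames=[2,1,4]
Step 13: ref 1 → HIT, frames=[2,1,4]
Total faults: 5

Answer: 5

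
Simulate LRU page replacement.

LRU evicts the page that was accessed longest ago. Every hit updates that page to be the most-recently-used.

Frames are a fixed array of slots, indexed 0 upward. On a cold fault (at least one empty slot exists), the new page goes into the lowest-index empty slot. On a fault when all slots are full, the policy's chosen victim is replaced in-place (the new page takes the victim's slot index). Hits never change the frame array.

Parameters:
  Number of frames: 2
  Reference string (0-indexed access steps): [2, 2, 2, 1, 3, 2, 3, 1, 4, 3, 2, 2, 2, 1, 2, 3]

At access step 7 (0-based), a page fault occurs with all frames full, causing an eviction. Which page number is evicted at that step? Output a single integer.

Answer: 2

Derivation:
Step 0: ref 2 -> FAULT, frames=[2,-]
Step 1: ref 2 -> HIT, frames=[2,-]
Step 2: ref 2 -> HIT, frames=[2,-]
Step 3: ref 1 -> FAULT, frames=[2,1]
Step 4: ref 3 -> FAULT, evict 2, frames=[3,1]
Step 5: ref 2 -> FAULT, evict 1, frames=[3,2]
Step 6: ref 3 -> HIT, frames=[3,2]
Step 7: ref 1 -> FAULT, evict 2, frames=[3,1]
At step 7: evicted page 2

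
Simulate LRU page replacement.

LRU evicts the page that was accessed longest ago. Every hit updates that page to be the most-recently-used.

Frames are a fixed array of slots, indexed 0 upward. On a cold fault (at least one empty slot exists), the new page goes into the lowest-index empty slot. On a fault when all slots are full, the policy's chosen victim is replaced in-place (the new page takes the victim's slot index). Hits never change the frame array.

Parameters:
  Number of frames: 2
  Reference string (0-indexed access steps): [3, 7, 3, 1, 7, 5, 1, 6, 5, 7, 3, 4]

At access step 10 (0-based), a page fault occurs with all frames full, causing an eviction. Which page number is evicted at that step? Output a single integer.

Answer: 5

Derivation:
Step 0: ref 3 -> FAULT, frames=[3,-]
Step 1: ref 7 -> FAULT, frames=[3,7]
Step 2: ref 3 -> HIT, frames=[3,7]
Step 3: ref 1 -> FAULT, evict 7, frames=[3,1]
Step 4: ref 7 -> FAULT, evict 3, frames=[7,1]
Step 5: ref 5 -> FAULT, evict 1, frames=[7,5]
Step 6: ref 1 -> FAULT, evict 7, frames=[1,5]
Step 7: ref 6 -> FAULT, evict 5, frames=[1,6]
Step 8: ref 5 -> FAULT, evict 1, frames=[5,6]
Step 9: ref 7 -> FAULT, evict 6, frames=[5,7]
Step 10: ref 3 -> FAULT, evict 5, frames=[3,7]
At step 10: evicted page 5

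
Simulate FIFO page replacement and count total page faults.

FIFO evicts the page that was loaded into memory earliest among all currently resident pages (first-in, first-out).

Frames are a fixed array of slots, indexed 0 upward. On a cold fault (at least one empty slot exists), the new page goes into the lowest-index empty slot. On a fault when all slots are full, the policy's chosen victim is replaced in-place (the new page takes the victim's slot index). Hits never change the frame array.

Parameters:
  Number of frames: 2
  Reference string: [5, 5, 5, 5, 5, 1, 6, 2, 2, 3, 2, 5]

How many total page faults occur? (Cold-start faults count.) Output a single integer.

Answer: 6

Derivation:
Step 0: ref 5 → FAULT, frames=[5,-]
Step 1: ref 5 → HIT, frames=[5,-]
Step 2: ref 5 → HIT, frames=[5,-]
Step 3: ref 5 → HIT, frames=[5,-]
Step 4: ref 5 → HIT, frames=[5,-]
Step 5: ref 1 → FAULT, frames=[5,1]
Step 6: ref 6 → FAULT (evict 5), frames=[6,1]
Step 7: ref 2 → FAULT (evict 1), frames=[6,2]
Step 8: ref 2 → HIT, frames=[6,2]
Step 9: ref 3 → FAULT (evict 6), frames=[3,2]
Step 10: ref 2 → HIT, frames=[3,2]
Step 11: ref 5 → FAULT (evict 2), frames=[3,5]
Total faults: 6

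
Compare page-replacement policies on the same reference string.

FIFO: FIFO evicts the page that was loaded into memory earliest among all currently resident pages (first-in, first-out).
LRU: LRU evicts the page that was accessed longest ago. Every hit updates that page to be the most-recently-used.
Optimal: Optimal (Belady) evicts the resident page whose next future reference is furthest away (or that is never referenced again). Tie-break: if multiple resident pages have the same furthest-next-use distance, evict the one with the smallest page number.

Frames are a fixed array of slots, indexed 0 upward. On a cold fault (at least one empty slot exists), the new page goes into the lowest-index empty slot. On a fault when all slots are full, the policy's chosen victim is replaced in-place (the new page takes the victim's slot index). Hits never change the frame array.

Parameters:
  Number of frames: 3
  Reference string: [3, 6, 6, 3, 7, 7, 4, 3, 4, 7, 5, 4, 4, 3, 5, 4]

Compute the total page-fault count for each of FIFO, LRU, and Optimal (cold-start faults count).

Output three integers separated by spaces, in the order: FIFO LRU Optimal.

Answer: 6 6 5

Derivation:
--- FIFO ---
  step 0: ref 3 -> FAULT, frames=[3,-,-] (faults so far: 1)
  step 1: ref 6 -> FAULT, frames=[3,6,-] (faults so far: 2)
  step 2: ref 6 -> HIT, frames=[3,6,-] (faults so far: 2)
  step 3: ref 3 -> HIT, frames=[3,6,-] (faults so far: 2)
  step 4: ref 7 -> FAULT, frames=[3,6,7] (faults so far: 3)
  step 5: ref 7 -> HIT, frames=[3,6,7] (faults so far: 3)
  step 6: ref 4 -> FAULT, evict 3, frames=[4,6,7] (faults so far: 4)
  step 7: ref 3 -> FAULT, evict 6, frames=[4,3,7] (faults so far: 5)
  step 8: ref 4 -> HIT, frames=[4,3,7] (faults so far: 5)
  step 9: ref 7 -> HIT, frames=[4,3,7] (faults so far: 5)
  step 10: ref 5 -> FAULT, evict 7, frames=[4,3,5] (faults so far: 6)
  step 11: ref 4 -> HIT, frames=[4,3,5] (faults so far: 6)
  step 12: ref 4 -> HIT, frames=[4,3,5] (faults so far: 6)
  step 13: ref 3 -> HIT, frames=[4,3,5] (faults so far: 6)
  step 14: ref 5 -> HIT, frames=[4,3,5] (faults so far: 6)
  step 15: ref 4 -> HIT, frames=[4,3,5] (faults so far: 6)
  FIFO total faults: 6
--- LRU ---
  step 0: ref 3 -> FAULT, frames=[3,-,-] (faults so far: 1)
  step 1: ref 6 -> FAULT, frames=[3,6,-] (faults so far: 2)
  step 2: ref 6 -> HIT, frames=[3,6,-] (faults so far: 2)
  step 3: ref 3 -> HIT, frames=[3,6,-] (faults so far: 2)
  step 4: ref 7 -> FAULT, frames=[3,6,7] (faults so far: 3)
  step 5: ref 7 -> HIT, frames=[3,6,7] (faults so far: 3)
  step 6: ref 4 -> FAULT, evict 6, frames=[3,4,7] (faults so far: 4)
  step 7: ref 3 -> HIT, frames=[3,4,7] (faults so far: 4)
  step 8: ref 4 -> HIT, frames=[3,4,7] (faults so far: 4)
  step 9: ref 7 -> HIT, frames=[3,4,7] (faults so far: 4)
  step 10: ref 5 -> FAULT, evict 3, frames=[5,4,7] (faults so far: 5)
  step 11: ref 4 -> HIT, frames=[5,4,7] (faults so far: 5)
  step 12: ref 4 -> HIT, frames=[5,4,7] (faults so far: 5)
  step 13: ref 3 -> FAULT, evict 7, frames=[5,4,3] (faults so far: 6)
  step 14: ref 5 -> HIT, frames=[5,4,3] (faults so far: 6)
  step 15: ref 4 -> HIT, frames=[5,4,3] (faults so far: 6)
  LRU total faults: 6
--- Optimal ---
  step 0: ref 3 -> FAULT, frames=[3,-,-] (faults so far: 1)
  step 1: ref 6 -> FAULT, frames=[3,6,-] (faults so far: 2)
  step 2: ref 6 -> HIT, frames=[3,6,-] (faults so far: 2)
  step 3: ref 3 -> HIT, frames=[3,6,-] (faults so far: 2)
  step 4: ref 7 -> FAULT, frames=[3,6,7] (faults so far: 3)
  step 5: ref 7 -> HIT, frames=[3,6,7] (faults so far: 3)
  step 6: ref 4 -> FAULT, evict 6, frames=[3,4,7] (faults so far: 4)
  step 7: ref 3 -> HIT, frames=[3,4,7] (faults so far: 4)
  step 8: ref 4 -> HIT, frames=[3,4,7] (faults so far: 4)
  step 9: ref 7 -> HIT, frames=[3,4,7] (faults so far: 4)
  step 10: ref 5 -> FAULT, evict 7, frames=[3,4,5] (faults so far: 5)
  step 11: ref 4 -> HIT, frames=[3,4,5] (faults so far: 5)
  step 12: ref 4 -> HIT, frames=[3,4,5] (faults so far: 5)
  step 13: ref 3 -> HIT, frames=[3,4,5] (faults so far: 5)
  step 14: ref 5 -> HIT, frames=[3,4,5] (faults so far: 5)
  step 15: ref 4 -> HIT, frames=[3,4,5] (faults so far: 5)
  Optimal total faults: 5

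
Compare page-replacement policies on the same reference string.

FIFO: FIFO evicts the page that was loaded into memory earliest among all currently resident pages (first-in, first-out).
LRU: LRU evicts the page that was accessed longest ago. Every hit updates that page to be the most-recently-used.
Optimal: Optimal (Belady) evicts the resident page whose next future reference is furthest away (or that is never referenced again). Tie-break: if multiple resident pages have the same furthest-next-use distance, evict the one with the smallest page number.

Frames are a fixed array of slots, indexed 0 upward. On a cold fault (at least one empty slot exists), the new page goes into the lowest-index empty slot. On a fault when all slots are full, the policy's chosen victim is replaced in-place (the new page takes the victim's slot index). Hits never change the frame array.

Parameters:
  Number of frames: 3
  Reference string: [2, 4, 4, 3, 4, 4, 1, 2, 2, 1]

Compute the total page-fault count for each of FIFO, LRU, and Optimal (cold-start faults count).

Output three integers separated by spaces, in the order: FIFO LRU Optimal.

Answer: 5 5 4

Derivation:
--- FIFO ---
  step 0: ref 2 -> FAULT, frames=[2,-,-] (faults so far: 1)
  step 1: ref 4 -> FAULT, frames=[2,4,-] (faults so far: 2)
  step 2: ref 4 -> HIT, frames=[2,4,-] (faults so far: 2)
  step 3: ref 3 -> FAULT, frames=[2,4,3] (faults so far: 3)
  step 4: ref 4 -> HIT, frames=[2,4,3] (faults so far: 3)
  step 5: ref 4 -> HIT, frames=[2,4,3] (faults so far: 3)
  step 6: ref 1 -> FAULT, evict 2, frames=[1,4,3] (faults so far: 4)
  step 7: ref 2 -> FAULT, evict 4, frames=[1,2,3] (faults so far: 5)
  step 8: ref 2 -> HIT, frames=[1,2,3] (faults so far: 5)
  step 9: ref 1 -> HIT, frames=[1,2,3] (faults so far: 5)
  FIFO total faults: 5
--- LRU ---
  step 0: ref 2 -> FAULT, frames=[2,-,-] (faults so far: 1)
  step 1: ref 4 -> FAULT, frames=[2,4,-] (faults so far: 2)
  step 2: ref 4 -> HIT, frames=[2,4,-] (faults so far: 2)
  step 3: ref 3 -> FAULT, frames=[2,4,3] (faults so far: 3)
  step 4: ref 4 -> HIT, frames=[2,4,3] (faults so far: 3)
  step 5: ref 4 -> HIT, frames=[2,4,3] (faults so far: 3)
  step 6: ref 1 -> FAULT, evict 2, frames=[1,4,3] (faults so far: 4)
  step 7: ref 2 -> FAULT, evict 3, frames=[1,4,2] (faults so far: 5)
  step 8: ref 2 -> HIT, frames=[1,4,2] (faults so far: 5)
  step 9: ref 1 -> HIT, frames=[1,4,2] (faults so far: 5)
  LRU total faults: 5
--- Optimal ---
  step 0: ref 2 -> FAULT, frames=[2,-,-] (faults so far: 1)
  step 1: ref 4 -> FAULT, frames=[2,4,-] (faults so far: 2)
  step 2: ref 4 -> HIT, frames=[2,4,-] (faults so far: 2)
  step 3: ref 3 -> FAULT, frames=[2,4,3] (faults so far: 3)
  step 4: ref 4 -> HIT, frames=[2,4,3] (faults so far: 3)
  step 5: ref 4 -> HIT, frames=[2,4,3] (faults so far: 3)
  step 6: ref 1 -> FAULT, evict 3, frames=[2,4,1] (faults so far: 4)
  step 7: ref 2 -> HIT, frames=[2,4,1] (faults so far: 4)
  step 8: ref 2 -> HIT, frames=[2,4,1] (faults so far: 4)
  step 9: ref 1 -> HIT, frames=[2,4,1] (faults so far: 4)
  Optimal total faults: 4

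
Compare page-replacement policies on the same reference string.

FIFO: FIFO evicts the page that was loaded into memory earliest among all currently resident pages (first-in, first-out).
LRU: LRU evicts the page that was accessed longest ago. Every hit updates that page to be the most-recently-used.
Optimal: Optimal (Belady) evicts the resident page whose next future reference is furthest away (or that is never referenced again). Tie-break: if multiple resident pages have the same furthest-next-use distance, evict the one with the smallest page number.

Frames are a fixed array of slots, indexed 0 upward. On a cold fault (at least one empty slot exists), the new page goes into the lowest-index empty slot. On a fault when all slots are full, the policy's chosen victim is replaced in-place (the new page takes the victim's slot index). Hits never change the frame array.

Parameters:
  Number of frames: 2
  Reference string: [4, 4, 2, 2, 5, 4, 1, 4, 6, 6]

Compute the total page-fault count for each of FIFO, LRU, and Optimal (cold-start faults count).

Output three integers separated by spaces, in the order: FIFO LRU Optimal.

--- FIFO ---
  step 0: ref 4 -> FAULT, frames=[4,-] (faults so far: 1)
  step 1: ref 4 -> HIT, frames=[4,-] (faults so far: 1)
  step 2: ref 2 -> FAULT, frames=[4,2] (faults so far: 2)
  step 3: ref 2 -> HIT, frames=[4,2] (faults so far: 2)
  step 4: ref 5 -> FAULT, evict 4, frames=[5,2] (faults so far: 3)
  step 5: ref 4 -> FAULT, evict 2, frames=[5,4] (faults so far: 4)
  step 6: ref 1 -> FAULT, evict 5, frames=[1,4] (faults so far: 5)
  step 7: ref 4 -> HIT, frames=[1,4] (faults so far: 5)
  step 8: ref 6 -> FAULT, evict 4, frames=[1,6] (faults so far: 6)
  step 9: ref 6 -> HIT, frames=[1,6] (faults so far: 6)
  FIFO total faults: 6
--- LRU ---
  step 0: ref 4 -> FAULT, frames=[4,-] (faults so far: 1)
  step 1: ref 4 -> HIT, frames=[4,-] (faults so far: 1)
  step 2: ref 2 -> FAULT, frames=[4,2] (faults so far: 2)
  step 3: ref 2 -> HIT, frames=[4,2] (faults so far: 2)
  step 4: ref 5 -> FAULT, evict 4, frames=[5,2] (faults so far: 3)
  step 5: ref 4 -> FAULT, evict 2, frames=[5,4] (faults so far: 4)
  step 6: ref 1 -> FAULT, evict 5, frames=[1,4] (faults so far: 5)
  step 7: ref 4 -> HIT, frames=[1,4] (faults so far: 5)
  step 8: ref 6 -> FAULT, evict 1, frames=[6,4] (faults so far: 6)
  step 9: ref 6 -> HIT, frames=[6,4] (faults so far: 6)
  LRU total faults: 6
--- Optimal ---
  step 0: ref 4 -> FAULT, frames=[4,-] (faults so far: 1)
  step 1: ref 4 -> HIT, frames=[4,-] (faults so far: 1)
  step 2: ref 2 -> FAULT, frames=[4,2] (faults so far: 2)
  step 3: ref 2 -> HIT, frames=[4,2] (faults so far: 2)
  step 4: ref 5 -> FAULT, evict 2, frames=[4,5] (faults so far: 3)
  step 5: ref 4 -> HIT, frames=[4,5] (faults so far: 3)
  step 6: ref 1 -> FAULT, evict 5, frames=[4,1] (faults so far: 4)
  step 7: ref 4 -> HIT, frames=[4,1] (faults so far: 4)
  step 8: ref 6 -> FAULT, evict 1, frames=[4,6] (faults so far: 5)
  step 9: ref 6 -> HIT, frames=[4,6] (faults so far: 5)
  Optimal total faults: 5

Answer: 6 6 5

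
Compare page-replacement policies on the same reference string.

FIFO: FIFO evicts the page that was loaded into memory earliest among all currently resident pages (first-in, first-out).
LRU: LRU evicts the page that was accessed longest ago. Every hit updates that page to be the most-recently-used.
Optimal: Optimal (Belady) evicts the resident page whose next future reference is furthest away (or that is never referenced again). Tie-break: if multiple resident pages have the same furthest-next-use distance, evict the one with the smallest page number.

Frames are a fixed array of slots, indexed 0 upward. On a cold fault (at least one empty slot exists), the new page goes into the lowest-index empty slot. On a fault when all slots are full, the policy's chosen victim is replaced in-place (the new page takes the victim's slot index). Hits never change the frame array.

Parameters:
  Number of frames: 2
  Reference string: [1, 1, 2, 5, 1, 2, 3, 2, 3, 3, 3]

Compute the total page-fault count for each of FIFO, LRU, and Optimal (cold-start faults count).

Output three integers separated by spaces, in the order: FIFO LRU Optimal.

--- FIFO ---
  step 0: ref 1 -> FAULT, frames=[1,-] (faults so far: 1)
  step 1: ref 1 -> HIT, frames=[1,-] (faults so far: 1)
  step 2: ref 2 -> FAULT, frames=[1,2] (faults so far: 2)
  step 3: ref 5 -> FAULT, evict 1, frames=[5,2] (faults so far: 3)
  step 4: ref 1 -> FAULT, evict 2, frames=[5,1] (faults so far: 4)
  step 5: ref 2 -> FAULT, evict 5, frames=[2,1] (faults so far: 5)
  step 6: ref 3 -> FAULT, evict 1, frames=[2,3] (faults so far: 6)
  step 7: ref 2 -> HIT, frames=[2,3] (faults so far: 6)
  step 8: ref 3 -> HIT, frames=[2,3] (faults so far: 6)
  step 9: ref 3 -> HIT, frames=[2,3] (faults so far: 6)
  step 10: ref 3 -> HIT, frames=[2,3] (faults so far: 6)
  FIFO total faults: 6
--- LRU ---
  step 0: ref 1 -> FAULT, frames=[1,-] (faults so far: 1)
  step 1: ref 1 -> HIT, frames=[1,-] (faults so far: 1)
  step 2: ref 2 -> FAULT, frames=[1,2] (faults so far: 2)
  step 3: ref 5 -> FAULT, evict 1, frames=[5,2] (faults so far: 3)
  step 4: ref 1 -> FAULT, evict 2, frames=[5,1] (faults so far: 4)
  step 5: ref 2 -> FAULT, evict 5, frames=[2,1] (faults so far: 5)
  step 6: ref 3 -> FAULT, evict 1, frames=[2,3] (faults so far: 6)
  step 7: ref 2 -> HIT, frames=[2,3] (faults so far: 6)
  step 8: ref 3 -> HIT, frames=[2,3] (faults so far: 6)
  step 9: ref 3 -> HIT, frames=[2,3] (faults so far: 6)
  step 10: ref 3 -> HIT, frames=[2,3] (faults so far: 6)
  LRU total faults: 6
--- Optimal ---
  step 0: ref 1 -> FAULT, frames=[1,-] (faults so far: 1)
  step 1: ref 1 -> HIT, frames=[1,-] (faults so far: 1)
  step 2: ref 2 -> FAULT, frames=[1,2] (faults so far: 2)
  step 3: ref 5 -> FAULT, evict 2, frames=[1,5] (faults so far: 3)
  step 4: ref 1 -> HIT, frames=[1,5] (faults so far: 3)
  step 5: ref 2 -> FAULT, evict 1, frames=[2,5] (faults so far: 4)
  step 6: ref 3 -> FAULT, evict 5, frames=[2,3] (faults so far: 5)
  step 7: ref 2 -> HIT, frames=[2,3] (faults so far: 5)
  step 8: ref 3 -> HIT, frames=[2,3] (faults so far: 5)
  step 9: ref 3 -> HIT, frames=[2,3] (faults so far: 5)
  step 10: ref 3 -> HIT, frames=[2,3] (faults so far: 5)
  Optimal total faults: 5

Answer: 6 6 5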